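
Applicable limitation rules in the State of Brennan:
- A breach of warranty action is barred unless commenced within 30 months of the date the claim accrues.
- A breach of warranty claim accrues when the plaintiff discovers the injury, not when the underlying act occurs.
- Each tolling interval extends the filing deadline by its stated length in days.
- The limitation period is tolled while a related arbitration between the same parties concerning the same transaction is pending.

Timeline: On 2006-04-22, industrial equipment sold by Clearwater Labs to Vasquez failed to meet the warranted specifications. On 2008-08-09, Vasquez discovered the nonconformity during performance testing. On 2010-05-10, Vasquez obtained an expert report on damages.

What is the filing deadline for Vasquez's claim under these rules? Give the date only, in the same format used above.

2011-02-09

The claim did not accrue until Vasquez discovered the injury on 2008-08-09; the 2006-04-22 act date does not start the clock under the stated rule.
Adding the 30 months base period to 2008-08-09 gives a deadline of 2011-02-09, before any tolling.
None of the other events listed affects the running of the period under the stated rules.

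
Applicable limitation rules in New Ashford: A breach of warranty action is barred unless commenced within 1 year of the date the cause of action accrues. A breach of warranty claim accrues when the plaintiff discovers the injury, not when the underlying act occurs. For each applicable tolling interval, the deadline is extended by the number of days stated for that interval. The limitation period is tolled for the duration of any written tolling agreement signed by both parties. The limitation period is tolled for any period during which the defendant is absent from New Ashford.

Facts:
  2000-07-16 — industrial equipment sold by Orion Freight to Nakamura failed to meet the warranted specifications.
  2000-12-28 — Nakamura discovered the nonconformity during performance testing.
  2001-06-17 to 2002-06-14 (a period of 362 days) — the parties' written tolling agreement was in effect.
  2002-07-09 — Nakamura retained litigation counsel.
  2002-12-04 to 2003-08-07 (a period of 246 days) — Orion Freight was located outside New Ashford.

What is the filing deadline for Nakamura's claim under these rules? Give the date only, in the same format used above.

The claim did not accrue until Nakamura discovered the injury on 2000-12-28; the 2000-07-16 act date does not start the clock under the stated rule.
Adding the 1 year base period to 2000-12-28 gives a deadline of 2001-12-28, before any tolling.
The period was tolled for 362 days by the written tolling agreement (2001-06-17 to 2002-06-14), pushing the deadline to 2002-12-25.
The period was tolled for 246 days by the defendant's absence from the jurisdiction (2002-12-04 to 2003-08-07), pushing the deadline to 2003-08-28.
Nothing else in the chronology tolls or restarts the period.

2003-08-28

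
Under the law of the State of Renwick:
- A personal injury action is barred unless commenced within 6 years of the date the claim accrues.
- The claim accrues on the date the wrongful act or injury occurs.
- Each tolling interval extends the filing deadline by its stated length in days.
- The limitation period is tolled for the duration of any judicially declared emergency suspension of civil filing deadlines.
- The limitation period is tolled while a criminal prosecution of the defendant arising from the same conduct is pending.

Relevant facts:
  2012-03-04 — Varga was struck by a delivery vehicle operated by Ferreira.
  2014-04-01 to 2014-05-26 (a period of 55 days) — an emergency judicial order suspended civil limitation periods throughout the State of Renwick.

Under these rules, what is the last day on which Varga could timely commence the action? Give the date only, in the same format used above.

2018-04-28

The claim accrued on 2012-03-04, the date of the act.
6 years from 2012-03-04 is 2018-03-04.
Because the emergency suspension of filing deadlines ran from 2014-04-01 to 2014-05-26, the deadline is extended by 55 days to 2018-04-28.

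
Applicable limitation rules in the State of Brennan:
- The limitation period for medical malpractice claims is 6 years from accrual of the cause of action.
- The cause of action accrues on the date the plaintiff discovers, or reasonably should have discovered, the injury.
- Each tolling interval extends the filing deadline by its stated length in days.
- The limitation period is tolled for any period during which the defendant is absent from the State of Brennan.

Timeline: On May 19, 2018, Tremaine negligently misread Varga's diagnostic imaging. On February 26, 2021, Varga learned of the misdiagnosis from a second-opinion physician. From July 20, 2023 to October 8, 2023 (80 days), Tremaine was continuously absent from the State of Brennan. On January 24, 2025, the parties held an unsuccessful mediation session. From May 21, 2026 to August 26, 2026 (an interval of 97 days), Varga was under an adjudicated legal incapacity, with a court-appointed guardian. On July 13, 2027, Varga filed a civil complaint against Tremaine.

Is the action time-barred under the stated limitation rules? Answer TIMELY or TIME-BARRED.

TIME-BARRED

Under the discovery rule, the claim accrued on February 26, 2021, when Varga discovered the injury — not on the May 19, 2018 date of the underlying act.
The untolled deadline — 6 years after February 26, 2021 — is February 26, 2027.
The defendant's absence from the jurisdiction from July 20, 2023 to October 8, 2023 tolled the period for 80 days, extending the deadline to May 17, 2027.
The plaintiff's legal incapacity from May 21, 2026 to August 26, 2026 does not toll the period, because no stated rule makes the plaintiff's incapacity a tolling event.
Nothing else in the chronology tolls or restarts the period.
The July 13, 2027 filing falls after the May 17, 2027 deadline; the claim is time-barred.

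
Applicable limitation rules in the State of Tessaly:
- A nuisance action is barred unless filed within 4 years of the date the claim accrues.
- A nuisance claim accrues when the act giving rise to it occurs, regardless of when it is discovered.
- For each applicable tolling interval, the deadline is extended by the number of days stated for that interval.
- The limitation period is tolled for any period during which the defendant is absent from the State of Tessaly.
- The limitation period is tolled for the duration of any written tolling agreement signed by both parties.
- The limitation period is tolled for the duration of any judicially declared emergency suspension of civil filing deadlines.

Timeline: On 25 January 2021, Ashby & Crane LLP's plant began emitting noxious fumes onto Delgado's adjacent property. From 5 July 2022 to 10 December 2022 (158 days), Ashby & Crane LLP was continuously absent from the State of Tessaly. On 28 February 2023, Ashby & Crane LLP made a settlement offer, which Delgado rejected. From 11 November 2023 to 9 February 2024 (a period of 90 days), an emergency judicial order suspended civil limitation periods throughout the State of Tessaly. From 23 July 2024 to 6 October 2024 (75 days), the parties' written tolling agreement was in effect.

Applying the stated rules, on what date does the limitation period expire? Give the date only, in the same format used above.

14 December 2025

The limitation period began to run on 25 January 2021.
Adding the 4 years base period to 25 January 2021 gives a deadline of 25 January 2025, before any tolling.
Because the defendant's absence from the jurisdiction ran from 5 July 2022 to 10 December 2022, the deadline is extended by 158 days to 2 July 2025.
The period was tolled for 90 days by the emergency suspension of filing deadlines (11 November 2023 to 9 February 2024), pushing the deadline to 30 September 2025.
Because the written tolling agreement ran from 23 July 2024 to 6 October 2024, the deadline is extended by 75 days to 14 December 2025.
None of the other events listed affects the running of the period under the stated rules.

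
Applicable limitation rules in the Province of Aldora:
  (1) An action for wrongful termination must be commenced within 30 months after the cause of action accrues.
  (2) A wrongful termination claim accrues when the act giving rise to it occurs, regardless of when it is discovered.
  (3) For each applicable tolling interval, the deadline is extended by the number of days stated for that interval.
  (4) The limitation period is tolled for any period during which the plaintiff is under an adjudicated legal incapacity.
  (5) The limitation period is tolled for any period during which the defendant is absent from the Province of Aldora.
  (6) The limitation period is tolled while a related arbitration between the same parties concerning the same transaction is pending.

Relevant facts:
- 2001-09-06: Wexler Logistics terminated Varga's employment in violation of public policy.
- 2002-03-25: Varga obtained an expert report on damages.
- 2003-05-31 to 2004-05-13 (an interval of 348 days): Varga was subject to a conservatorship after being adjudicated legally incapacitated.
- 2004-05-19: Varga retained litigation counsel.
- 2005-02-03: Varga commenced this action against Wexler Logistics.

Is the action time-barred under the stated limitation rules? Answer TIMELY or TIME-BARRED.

The claim accrued on 2001-09-06, when the wrongful act occurred.
The untolled deadline — 30 months after 2001-09-06 — is 2004-03-06.
The period was tolled for 348 days by the plaintiff's legal incapacity (2003-05-31 to 2004-05-13), pushing the deadline to 2005-02-17.
None of the other events listed affects the running of the period under the stated rules.
Varga filed on 2005-02-03, before the 2005-02-17 deadline, so the action is timely.

TIMELY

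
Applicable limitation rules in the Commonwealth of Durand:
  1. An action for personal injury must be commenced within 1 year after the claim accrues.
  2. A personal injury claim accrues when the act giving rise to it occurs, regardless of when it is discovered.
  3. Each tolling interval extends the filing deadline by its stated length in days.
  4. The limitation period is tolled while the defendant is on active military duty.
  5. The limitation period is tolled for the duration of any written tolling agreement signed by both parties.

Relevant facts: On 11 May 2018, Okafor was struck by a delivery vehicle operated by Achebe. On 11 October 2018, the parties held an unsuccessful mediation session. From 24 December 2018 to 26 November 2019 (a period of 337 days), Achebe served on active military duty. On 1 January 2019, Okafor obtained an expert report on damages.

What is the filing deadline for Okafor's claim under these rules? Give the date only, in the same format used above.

The claim accrued on 11 May 2018, the date of the act.
The untolled deadline — 1 year after 11 May 2018 — is 11 May 2019.
The period was tolled for 337 days by the defendant's active military service (24 December 2018 to 26 November 2019), pushing the deadline to 12 April 2020.
The other events in the timeline have no effect on the limitation period under the stated rules.

12 April 2020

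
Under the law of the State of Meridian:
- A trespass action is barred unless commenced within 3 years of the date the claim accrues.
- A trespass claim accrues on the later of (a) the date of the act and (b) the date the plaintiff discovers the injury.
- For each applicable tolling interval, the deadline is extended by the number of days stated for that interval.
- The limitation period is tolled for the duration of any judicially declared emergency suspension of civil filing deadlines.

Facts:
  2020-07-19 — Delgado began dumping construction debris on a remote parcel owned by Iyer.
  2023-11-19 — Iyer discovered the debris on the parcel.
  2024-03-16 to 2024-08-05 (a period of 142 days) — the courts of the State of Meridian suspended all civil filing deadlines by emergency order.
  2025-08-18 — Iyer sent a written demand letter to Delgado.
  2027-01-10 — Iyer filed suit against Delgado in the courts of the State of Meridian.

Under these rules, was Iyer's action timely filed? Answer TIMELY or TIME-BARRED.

The claim accrued on 2023-11-19 — the later of the 2020-07-19 act and the 2023-11-19 discovery.
3 years from 2023-11-19 is 2026-11-19.
The emergency suspension of filing deadlines from 2024-03-16 to 2024-08-05 tolled the period for 142 days, extending the deadline to 2027-04-10.
None of the other events listed affects the running of the period under the stated rules.
Filing on 2027-01-10 beat the 2027-04-10 deadline — the action is timely.

TIMELY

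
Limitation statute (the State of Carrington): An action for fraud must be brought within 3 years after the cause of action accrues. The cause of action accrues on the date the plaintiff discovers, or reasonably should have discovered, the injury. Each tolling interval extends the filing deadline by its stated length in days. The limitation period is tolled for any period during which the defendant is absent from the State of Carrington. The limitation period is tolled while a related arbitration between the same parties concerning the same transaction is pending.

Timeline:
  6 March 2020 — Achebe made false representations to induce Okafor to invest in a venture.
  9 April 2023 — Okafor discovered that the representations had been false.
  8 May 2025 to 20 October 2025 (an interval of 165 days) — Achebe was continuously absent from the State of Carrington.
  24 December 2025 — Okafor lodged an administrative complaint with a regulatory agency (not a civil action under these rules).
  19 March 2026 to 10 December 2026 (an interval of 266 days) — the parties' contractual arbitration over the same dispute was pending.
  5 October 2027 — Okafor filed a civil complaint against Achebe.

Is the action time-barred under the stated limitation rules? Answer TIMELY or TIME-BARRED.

Under the discovery rule, the claim accrued on 9 April 2023, when Okafor discovered the injury — not on the 6 March 2020 date of the underlying act.
3 years from 9 April 2023 is 9 April 2026.
The defendant's absence from the jurisdiction from 8 May 2025 to 20 October 2025 tolled the period for 165 days, extending the deadline to 21 September 2026.
The period was tolled for 266 days by the pending related arbitration (19 March 2026 to 10 December 2026), pushing the deadline to 14 June 2027.
None of the other events listed affects the running of the period under the stated rules.
The 5 October 2027 filing falls after the 14 June 2027 deadline; the claim is time-barred.

TIME-BARRED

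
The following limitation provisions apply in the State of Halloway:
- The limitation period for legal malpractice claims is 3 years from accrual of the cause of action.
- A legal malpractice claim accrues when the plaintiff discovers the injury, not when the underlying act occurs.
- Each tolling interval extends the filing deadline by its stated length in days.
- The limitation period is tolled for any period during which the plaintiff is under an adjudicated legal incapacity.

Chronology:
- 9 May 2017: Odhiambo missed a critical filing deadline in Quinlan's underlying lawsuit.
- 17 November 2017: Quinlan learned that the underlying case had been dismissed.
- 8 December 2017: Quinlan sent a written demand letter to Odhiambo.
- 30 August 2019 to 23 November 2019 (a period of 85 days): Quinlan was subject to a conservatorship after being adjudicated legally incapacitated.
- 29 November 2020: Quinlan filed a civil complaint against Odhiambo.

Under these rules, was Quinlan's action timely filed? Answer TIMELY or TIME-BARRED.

TIMELY

Accrual is tied to discovery, so the period began on 17 November 2017 rather than on 9 May 2017 when the act occurred.
The untolled deadline — 3 years after 17 November 2017 — is 17 November 2020.
The period was tolled for 85 days by the plaintiff's legal incapacity (30 August 2019 to 23 November 2019), pushing the deadline to 10 February 2021.
None of the other events listed affects the running of the period under the stated rules.
Filing on 29 November 2020 beat the 10 February 2021 deadline — the action is timely.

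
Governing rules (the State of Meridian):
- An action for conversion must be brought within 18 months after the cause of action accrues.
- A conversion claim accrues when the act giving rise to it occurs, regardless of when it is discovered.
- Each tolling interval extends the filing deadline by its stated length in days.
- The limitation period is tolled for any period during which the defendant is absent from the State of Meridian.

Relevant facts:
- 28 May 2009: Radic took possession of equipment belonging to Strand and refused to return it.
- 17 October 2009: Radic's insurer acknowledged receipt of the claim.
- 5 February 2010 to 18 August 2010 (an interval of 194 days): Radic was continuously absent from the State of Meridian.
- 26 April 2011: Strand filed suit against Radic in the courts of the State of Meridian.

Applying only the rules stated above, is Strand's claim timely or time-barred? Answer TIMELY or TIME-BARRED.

The cause of action accrued on 28 May 2009, the date of the act.
18 months from 28 May 2009 is 28 November 2010.
Because the defendant's absence from the jurisdiction ran from 5 February 2010 to 18 August 2010, the deadline is extended by 194 days to 10 June 2011.
Nothing else in the chronology tolls or restarts the period.
The 26 April 2011 filing precedes the 10 June 2011 deadline; the claim is timely.

TIMELY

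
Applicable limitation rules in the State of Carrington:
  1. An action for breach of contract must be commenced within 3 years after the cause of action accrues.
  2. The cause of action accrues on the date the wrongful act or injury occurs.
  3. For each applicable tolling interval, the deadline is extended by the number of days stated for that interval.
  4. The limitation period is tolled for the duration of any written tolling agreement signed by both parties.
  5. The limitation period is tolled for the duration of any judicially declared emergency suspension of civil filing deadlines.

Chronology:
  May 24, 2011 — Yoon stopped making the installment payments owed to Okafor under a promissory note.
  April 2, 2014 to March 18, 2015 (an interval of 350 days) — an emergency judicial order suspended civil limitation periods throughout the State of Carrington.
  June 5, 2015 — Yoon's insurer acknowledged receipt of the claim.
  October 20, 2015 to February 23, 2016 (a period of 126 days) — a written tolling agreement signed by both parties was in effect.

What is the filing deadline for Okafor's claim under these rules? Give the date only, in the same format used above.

May 9, 2015

The limitation period began to run on May 24, 2011.
The untolled deadline — 3 years after May 24, 2011 — is May 24, 2014.
Because the emergency suspension of filing deadlines ran from April 2, 2014 to March 18, 2015, the deadline is extended by 350 days to May 9, 2015.
By the time the written tolling agreement began on October 20, 2015, the limitation period had already expired on May 9, 2015; that interval cannot revive it.
Nothing else in the chronology tolls or restarts the period.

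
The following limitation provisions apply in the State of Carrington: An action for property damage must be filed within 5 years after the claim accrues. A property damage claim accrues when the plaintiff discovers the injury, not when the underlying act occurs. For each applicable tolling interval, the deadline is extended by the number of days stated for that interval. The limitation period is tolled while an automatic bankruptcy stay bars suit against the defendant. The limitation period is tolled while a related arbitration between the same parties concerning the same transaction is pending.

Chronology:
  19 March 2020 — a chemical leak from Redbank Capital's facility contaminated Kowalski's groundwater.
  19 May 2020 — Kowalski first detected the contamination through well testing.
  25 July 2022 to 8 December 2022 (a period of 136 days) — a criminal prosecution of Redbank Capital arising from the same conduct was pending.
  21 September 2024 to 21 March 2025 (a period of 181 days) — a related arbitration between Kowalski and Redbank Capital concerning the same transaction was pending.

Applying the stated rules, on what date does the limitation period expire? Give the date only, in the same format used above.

The claim did not accrue until Kowalski discovered the injury on 19 May 2020; the 19 March 2020 act date does not start the clock under the stated rule.
Adding the 5 years base period to 19 May 2020 gives a deadline of 19 May 2025, before any tolling.
Because the pending related arbitration ran from 21 September 2024 to 21 March 2025, the deadline is extended by 181 days to 16 November 2025.
Although a criminal prosecution ran from 25 July 2022 to 8 December 2022, the stated rules do not make that a tolling event, so it is disregarded.

16 November 2025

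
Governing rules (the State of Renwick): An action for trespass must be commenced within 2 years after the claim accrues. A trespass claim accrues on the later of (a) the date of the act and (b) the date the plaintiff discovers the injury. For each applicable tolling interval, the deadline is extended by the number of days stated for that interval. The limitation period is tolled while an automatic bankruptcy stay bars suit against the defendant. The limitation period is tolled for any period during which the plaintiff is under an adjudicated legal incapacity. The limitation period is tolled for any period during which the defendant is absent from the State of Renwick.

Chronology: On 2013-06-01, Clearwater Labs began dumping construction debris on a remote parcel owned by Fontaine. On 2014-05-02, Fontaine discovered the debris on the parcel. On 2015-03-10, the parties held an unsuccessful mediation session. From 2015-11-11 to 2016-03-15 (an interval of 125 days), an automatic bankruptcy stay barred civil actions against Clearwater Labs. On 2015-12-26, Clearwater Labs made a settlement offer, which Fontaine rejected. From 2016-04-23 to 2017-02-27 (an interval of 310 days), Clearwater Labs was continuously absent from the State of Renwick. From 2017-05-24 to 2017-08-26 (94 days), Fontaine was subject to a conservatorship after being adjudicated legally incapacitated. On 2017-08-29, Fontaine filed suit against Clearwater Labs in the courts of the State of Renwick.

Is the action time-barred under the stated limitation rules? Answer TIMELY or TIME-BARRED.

TIMELY

Because discovery on 2014-05-02 post-dates the 2013-06-01 act, accrual under the later-of rule falls on 2014-05-02.
Adding the 2 years base period to 2014-05-02 gives a deadline of 2016-05-02, before any tolling.
The period was tolled for 125 days by the automatic bankruptcy stay (2015-11-11 to 2016-03-15), pushing the deadline to 2016-09-04.
Because the defendant's absence from the jurisdiction ran from 2016-04-23 to 2017-02-27, the deadline is extended by 310 days to 2017-07-11.
The period was tolled for 94 days by the plaintiff's legal incapacity (2017-05-24 to 2017-08-26), pushing the deadline to 2017-10-13.
The other events in the timeline have no effect on the limitation period under the stated rules.
Filing on 2017-08-29 beat the 2017-10-13 deadline — the action is timely.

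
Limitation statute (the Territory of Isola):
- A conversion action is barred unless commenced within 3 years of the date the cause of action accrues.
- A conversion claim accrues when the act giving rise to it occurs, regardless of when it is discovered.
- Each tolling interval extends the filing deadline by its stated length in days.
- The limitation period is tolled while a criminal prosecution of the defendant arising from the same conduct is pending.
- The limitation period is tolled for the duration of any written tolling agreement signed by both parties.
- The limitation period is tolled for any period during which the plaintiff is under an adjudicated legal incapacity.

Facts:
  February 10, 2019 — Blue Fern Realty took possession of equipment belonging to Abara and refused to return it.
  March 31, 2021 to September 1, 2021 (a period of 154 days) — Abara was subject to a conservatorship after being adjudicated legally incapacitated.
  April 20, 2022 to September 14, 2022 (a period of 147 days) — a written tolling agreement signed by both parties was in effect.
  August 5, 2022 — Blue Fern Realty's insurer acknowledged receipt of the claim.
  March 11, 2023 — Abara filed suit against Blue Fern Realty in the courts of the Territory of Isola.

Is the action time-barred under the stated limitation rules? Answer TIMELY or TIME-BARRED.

The claim accrued on February 10, 2019, when the wrongful act occurred.
The untolled deadline — 3 years after February 10, 2019 — is February 10, 2022.
The plaintiff's legal incapacity from March 31, 2021 to September 1, 2021 tolled the period for 154 days, extending the deadline to July 14, 2022.
Because the written tolling agreement ran from April 20, 2022 to September 14, 2022, the deadline is extended by 147 days to December 8, 2022.
None of the other events listed affects the running of the period under the stated rules.
The March 11, 2023 filing falls after the December 8, 2022 deadline; the claim is time-barred.

TIME-BARRED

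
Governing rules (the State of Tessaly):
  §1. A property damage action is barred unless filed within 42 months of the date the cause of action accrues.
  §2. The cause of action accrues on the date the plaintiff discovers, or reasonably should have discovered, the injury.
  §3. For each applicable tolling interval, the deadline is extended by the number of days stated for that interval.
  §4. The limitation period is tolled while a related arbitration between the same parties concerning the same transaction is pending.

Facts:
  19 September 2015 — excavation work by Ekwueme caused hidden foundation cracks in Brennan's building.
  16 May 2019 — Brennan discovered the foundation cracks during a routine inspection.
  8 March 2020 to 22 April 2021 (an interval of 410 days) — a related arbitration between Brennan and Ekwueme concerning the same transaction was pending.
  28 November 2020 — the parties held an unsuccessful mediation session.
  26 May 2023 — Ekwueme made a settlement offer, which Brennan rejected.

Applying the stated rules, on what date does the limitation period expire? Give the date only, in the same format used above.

The claim did not accrue until Brennan discovered the injury on 16 May 2019; the 19 September 2015 act date does not start the clock under the stated rule.
42 months from 16 May 2019 is 16 November 2022.
The period was tolled for 410 days by the pending related arbitration (8 March 2020 to 22 April 2021), pushing the deadline to 31 December 2023.
None of the other events listed affects the running of the period under the stated rules.

31 December 2023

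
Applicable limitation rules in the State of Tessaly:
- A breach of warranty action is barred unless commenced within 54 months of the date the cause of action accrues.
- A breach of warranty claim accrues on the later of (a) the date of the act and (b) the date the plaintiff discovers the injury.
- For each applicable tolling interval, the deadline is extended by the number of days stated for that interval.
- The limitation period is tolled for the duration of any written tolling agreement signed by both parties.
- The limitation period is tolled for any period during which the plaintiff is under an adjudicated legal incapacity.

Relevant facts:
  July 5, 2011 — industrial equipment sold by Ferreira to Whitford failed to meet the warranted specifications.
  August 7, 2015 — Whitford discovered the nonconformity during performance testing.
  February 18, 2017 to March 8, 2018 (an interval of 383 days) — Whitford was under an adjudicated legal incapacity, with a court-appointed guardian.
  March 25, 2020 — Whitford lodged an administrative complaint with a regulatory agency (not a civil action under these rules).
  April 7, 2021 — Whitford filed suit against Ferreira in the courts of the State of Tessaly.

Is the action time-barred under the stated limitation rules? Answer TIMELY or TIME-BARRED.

TIME-BARRED

Taking the later of the act (July 5, 2011) and discovery (August 7, 2015), the claim accrued on August 7, 2015.
The untolled deadline — 54 months after August 7, 2015 — is February 7, 2020.
The period was tolled for 383 days by the plaintiff's legal incapacity (February 18, 2017 to March 8, 2018), pushing the deadline to February 24, 2021.
None of the other events listed affects the running of the period under the stated rules.
Whitford filed on April 7, 2021, after the February 24, 2021 deadline, so the action is time-barred.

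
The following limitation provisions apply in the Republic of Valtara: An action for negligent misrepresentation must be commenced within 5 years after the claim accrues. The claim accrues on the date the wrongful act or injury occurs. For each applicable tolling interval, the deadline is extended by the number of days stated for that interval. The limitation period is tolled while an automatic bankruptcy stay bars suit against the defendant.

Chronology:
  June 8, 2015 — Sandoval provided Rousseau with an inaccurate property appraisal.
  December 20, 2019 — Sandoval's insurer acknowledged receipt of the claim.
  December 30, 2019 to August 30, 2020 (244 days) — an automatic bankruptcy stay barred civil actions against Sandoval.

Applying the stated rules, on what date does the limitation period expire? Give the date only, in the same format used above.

February 7, 2021

The limitation period began to run on June 8, 2015.
Adding the 5 years base period to June 8, 2015 gives a deadline of June 8, 2020, before any tolling.
The automatic bankruptcy stay from December 30, 2019 to August 30, 2020 tolled the period for 244 days, extending the deadline to February 7, 2021.
The other events in the timeline have no effect on the limitation period under the stated rules.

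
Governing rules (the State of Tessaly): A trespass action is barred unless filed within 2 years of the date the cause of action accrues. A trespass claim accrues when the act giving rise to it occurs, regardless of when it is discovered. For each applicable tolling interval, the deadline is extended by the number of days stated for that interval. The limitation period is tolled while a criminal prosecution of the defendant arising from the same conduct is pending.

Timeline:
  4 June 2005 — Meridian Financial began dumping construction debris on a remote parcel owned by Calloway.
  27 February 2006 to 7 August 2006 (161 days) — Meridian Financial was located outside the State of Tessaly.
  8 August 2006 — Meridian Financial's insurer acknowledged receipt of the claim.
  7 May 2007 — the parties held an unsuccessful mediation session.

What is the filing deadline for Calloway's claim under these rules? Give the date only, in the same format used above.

4 June 2007

The limitation period began to run on 4 June 2005.
Adding the 2 years base period to 4 June 2005 gives a deadline of 4 June 2007, before any tolling.
Although the defendant's absence ran from 27 February 2006 to 7 August 2006, the stated rules do not make that a tolling event, so it is disregarded.
None of the other events listed affects the running of the period under the stated rules.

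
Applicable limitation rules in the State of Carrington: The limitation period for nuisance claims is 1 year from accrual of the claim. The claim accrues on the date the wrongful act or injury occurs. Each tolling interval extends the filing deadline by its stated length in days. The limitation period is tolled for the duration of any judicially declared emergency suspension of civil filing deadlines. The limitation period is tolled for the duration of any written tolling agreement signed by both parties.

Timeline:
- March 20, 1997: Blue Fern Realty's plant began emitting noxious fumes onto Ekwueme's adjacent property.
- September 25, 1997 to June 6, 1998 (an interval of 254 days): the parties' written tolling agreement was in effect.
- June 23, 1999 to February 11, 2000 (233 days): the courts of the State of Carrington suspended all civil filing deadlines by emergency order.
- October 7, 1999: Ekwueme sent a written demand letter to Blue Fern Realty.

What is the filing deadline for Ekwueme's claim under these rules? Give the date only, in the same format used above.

The claim accrued on March 20, 1997, the date of the act.
Adding the 1 year base period to March 20, 1997 gives a deadline of March 20, 1998, before any tolling.
The written tolling agreement from September 25, 1997 to June 6, 1998 tolled the period for 254 days, extending the deadline to November 29, 1998.
The emergency suspension of filing deadlines starting June 23, 1999 came too late — the period had run on November 29, 1998 — and so does not extend the deadline.
None of the other events listed affects the running of the period under the stated rules.

November 29, 1998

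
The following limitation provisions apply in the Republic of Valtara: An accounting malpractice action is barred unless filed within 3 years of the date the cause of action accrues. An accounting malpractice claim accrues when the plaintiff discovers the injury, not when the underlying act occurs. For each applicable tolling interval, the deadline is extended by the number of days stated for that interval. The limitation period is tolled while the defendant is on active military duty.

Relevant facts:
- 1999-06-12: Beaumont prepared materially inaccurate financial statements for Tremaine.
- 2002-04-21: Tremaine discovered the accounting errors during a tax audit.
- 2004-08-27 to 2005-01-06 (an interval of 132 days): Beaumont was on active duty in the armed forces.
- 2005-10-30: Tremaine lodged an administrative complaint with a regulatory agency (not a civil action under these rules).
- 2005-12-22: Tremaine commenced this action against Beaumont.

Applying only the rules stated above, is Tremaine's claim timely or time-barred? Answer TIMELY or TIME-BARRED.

TIME-BARRED

The claim did not accrue until Tremaine discovered the injury on 2002-04-21; the 1999-06-12 act date does not start the clock under the stated rule.
3 years from 2002-04-21 is 2005-04-21.
The period was tolled for 132 days by the defendant's active military service (2004-08-27 to 2005-01-06), pushing the deadline to 2005-08-31.
The other events in the timeline have no effect on the limitation period under the stated rules.
Filing on 2005-12-22 missed the 2005-08-31 deadline — the action is time-barred.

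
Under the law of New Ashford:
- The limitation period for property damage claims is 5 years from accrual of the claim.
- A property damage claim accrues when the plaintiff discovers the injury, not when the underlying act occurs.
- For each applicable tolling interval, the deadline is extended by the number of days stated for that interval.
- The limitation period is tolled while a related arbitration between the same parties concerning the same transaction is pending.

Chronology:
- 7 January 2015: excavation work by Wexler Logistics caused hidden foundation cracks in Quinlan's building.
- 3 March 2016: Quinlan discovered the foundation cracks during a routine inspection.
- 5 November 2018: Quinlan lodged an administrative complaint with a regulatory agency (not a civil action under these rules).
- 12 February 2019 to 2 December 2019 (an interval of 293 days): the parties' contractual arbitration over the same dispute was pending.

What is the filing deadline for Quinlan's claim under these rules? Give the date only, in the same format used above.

Under the discovery rule, the claim accrued on 3 March 2016, when Quinlan discovered the injury — not on the 7 January 2015 date of the underlying act.
5 years from 3 March 2016 is 3 March 2021.
The period was tolled for 293 days by the pending related arbitration (12 February 2019 to 2 December 2019), pushing the deadline to 21 December 2021.
None of the other events listed affects the running of the period under the stated rules.

21 December 2021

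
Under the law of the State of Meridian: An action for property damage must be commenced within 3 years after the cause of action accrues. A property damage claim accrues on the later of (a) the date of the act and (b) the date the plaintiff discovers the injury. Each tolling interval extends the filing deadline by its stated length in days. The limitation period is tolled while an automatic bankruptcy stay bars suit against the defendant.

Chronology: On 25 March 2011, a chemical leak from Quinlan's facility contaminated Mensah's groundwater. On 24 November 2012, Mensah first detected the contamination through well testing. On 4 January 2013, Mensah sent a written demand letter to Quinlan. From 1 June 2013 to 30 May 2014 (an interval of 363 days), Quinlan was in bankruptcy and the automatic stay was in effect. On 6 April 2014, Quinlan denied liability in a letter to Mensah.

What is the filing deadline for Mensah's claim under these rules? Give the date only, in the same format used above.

Taking the later of the act (25 March 2011) and discovery (24 November 2012), the claim accrued on 24 November 2012.
3 years from 24 November 2012 is 24 November 2015.
Because the automatic bankruptcy stay ran from 1 June 2013 to 30 May 2014, the deadline is extended by 363 days to 21 November 2016.
Nothing else in the chronology tolls or restarts the period.

21 November 2016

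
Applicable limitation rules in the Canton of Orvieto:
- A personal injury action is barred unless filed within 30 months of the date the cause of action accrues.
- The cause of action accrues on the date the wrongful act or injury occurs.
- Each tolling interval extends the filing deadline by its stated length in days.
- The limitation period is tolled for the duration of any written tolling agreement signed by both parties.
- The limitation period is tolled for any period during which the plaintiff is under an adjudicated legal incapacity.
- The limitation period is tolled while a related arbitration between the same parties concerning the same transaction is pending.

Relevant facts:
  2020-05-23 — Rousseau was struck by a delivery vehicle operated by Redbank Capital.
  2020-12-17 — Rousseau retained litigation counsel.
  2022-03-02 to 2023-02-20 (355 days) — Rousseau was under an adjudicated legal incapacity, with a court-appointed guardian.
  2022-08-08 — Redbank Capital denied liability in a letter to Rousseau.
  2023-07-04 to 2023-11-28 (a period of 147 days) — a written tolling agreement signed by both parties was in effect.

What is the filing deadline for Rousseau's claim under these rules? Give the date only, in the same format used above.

The limitation period began to run on 2020-05-23.
Adding the 30 months base period to 2020-05-23 gives a deadline of 2022-11-23, before any tolling.
The plaintiff's legal incapacity from 2022-03-02 to 2023-02-20 tolled the period for 355 days, extending the deadline to 2023-11-13.
The written tolling agreement from 2023-07-04 to 2023-11-28 tolled the period for 147 days, extending the deadline to 2024-04-08.
The other events in the timeline have no effect on the limitation period under the stated rules.

2024-04-08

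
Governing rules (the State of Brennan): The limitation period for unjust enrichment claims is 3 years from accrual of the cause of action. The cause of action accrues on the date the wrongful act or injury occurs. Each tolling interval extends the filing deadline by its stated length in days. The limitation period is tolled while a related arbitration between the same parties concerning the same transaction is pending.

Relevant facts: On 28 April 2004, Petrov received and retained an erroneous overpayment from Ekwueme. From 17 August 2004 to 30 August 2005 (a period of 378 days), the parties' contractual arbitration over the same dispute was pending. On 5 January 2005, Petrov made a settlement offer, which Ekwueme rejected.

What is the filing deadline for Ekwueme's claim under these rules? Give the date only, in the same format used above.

The cause of action accrued on 28 April 2004, the date of the act.
Adding the 3 years base period to 28 April 2004 gives a deadline of 28 April 2007, before any tolling.
Because the pending related arbitration ran from 17 August 2004 to 30 August 2005, the deadline is extended by 378 days to 10 May 2008.
The other events in the timeline have no effect on the limitation period under the stated rules.

10 May 2008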